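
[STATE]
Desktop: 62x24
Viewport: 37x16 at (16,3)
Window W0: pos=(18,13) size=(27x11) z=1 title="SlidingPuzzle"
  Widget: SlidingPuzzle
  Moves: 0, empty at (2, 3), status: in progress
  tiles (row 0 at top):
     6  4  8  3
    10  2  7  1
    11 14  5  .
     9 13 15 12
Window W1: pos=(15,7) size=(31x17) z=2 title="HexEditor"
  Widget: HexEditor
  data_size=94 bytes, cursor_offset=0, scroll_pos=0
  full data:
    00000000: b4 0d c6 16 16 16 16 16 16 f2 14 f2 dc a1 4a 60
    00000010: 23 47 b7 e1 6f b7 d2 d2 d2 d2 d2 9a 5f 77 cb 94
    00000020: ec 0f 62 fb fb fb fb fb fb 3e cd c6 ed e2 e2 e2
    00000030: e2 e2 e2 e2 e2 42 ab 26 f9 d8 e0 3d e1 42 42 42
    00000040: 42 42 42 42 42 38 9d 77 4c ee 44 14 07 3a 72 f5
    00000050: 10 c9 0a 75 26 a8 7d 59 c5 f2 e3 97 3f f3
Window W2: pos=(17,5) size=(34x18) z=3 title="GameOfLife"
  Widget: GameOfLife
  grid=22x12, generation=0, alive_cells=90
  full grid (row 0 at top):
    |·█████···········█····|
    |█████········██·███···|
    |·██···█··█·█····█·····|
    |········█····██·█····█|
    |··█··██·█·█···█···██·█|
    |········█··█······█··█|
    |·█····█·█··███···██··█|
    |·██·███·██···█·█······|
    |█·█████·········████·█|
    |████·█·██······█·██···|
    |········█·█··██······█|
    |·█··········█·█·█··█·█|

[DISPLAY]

                                     
                                     
 ┏━━━━━━━━━━━━━━━━━━━━━━━━━━━━━━━━┓  
 ┃ GameOfLife                     ┃  
━┠────────────────────────────────┨  
 ┃Gen: 0                          ┃  
─┃·█████···········█····          ┃  
0┃█████········██·███···          ┃  
0┃·██···█··█·█····█·····          ┃  
0┃········█····██·█····█          ┃  
0┃··█··██·█·█···█···██·█          ┃  
0┃········█··█······█··█          ┃  
0┃·█····█·█··███···██··█          ┃  
 ┃·██·███·██···█·█······          ┃  
 ┃█·█████·········████·█          ┃  
 ┃████·█·██······█·██···          ┃  


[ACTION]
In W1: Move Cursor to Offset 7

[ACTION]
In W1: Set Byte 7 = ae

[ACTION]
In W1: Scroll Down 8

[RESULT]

                                     
                                     
 ┏━━━━━━━━━━━━━━━━━━━━━━━━━━━━━━━━┓  
 ┃ GameOfLife                     ┃  
━┠────────────────────────────────┨  
 ┃Gen: 0                          ┃  
─┃·█████···········█····          ┃  
0┃█████········██·███···          ┃  
 ┃·██···█··█·█····█·····          ┃  
 ┃········█····██·█····█          ┃  
 ┃··█··██·█·█···█···██·█          ┃  
 ┃········█··█······█··█          ┃  
 ┃·█····█·█··███···██··█          ┃  
 ┃·██·███·██···█·█······          ┃  
 ┃█·█████·········████·█          ┃  
 ┃████·█·██······█·██···          ┃  


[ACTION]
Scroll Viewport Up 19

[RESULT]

                                     
                                     
                                     
                                     
                                     
 ┏━━━━━━━━━━━━━━━━━━━━━━━━━━━━━━━━┓  
 ┃ GameOfLife                     ┃  
━┠────────────────────────────────┨  
 ┃Gen: 0                          ┃  
─┃·█████···········█····          ┃  
0┃█████········██·███···          ┃  
 ┃·██···█··█·█····█·····          ┃  
 ┃········█····██·█····█          ┃  
 ┃··█··██·█·█···█···██·█          ┃  
 ┃········█··█······█··█          ┃  
 ┃·█····█·█··███···██··█          ┃  


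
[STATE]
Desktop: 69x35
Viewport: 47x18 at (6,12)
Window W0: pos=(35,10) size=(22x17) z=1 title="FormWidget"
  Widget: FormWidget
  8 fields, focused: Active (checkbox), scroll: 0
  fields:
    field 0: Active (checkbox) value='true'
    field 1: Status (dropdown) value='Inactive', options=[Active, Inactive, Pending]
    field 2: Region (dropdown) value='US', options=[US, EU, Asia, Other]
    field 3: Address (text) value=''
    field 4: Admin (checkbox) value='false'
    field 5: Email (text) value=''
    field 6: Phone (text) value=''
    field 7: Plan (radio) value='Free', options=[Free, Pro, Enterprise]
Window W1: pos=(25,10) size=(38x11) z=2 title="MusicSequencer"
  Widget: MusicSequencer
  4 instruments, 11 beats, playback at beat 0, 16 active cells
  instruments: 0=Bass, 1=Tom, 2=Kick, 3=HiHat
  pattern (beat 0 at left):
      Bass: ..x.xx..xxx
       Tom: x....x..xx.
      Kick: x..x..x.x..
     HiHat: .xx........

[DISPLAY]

                   ┠───────────────────────────
                   ┃      ▼1234567890          
                   ┃  Bass··█·██··███          
                   ┃   Tom█····█··██·          
                   ┃  Kick█··█··█·█··          
                   ┃ HiHat·██········          
                   ┃                           
                   ┃                           
                   ┗━━━━━━━━━━━━━━━━━━━━━━━━━━━
                             ┃                 
                             ┃                 
                             ┃                 
                             ┃                 
                             ┃                 
                             ┗━━━━━━━━━━━━━━━━━
                                               
                                               
                                               


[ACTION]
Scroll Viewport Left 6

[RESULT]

                         ┠─────────────────────
                         ┃      ▼1234567890    
                         ┃  Bass··█·██··███    
                         ┃   Tom█····█··██·    
                         ┃  Kick█··█··█·█··    
                         ┃ HiHat·██········    
                         ┃                     
                         ┃                     
                         ┗━━━━━━━━━━━━━━━━━━━━━
                                   ┃           
                                   ┃           
                                   ┃           
                                   ┃           
                                   ┃           
                                   ┗━━━━━━━━━━━
                                               
                                               
                                               


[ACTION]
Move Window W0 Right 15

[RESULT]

                         ┠─────────────────────
                         ┃      ▼1234567890    
                         ┃  Bass··█·██··███    
                         ┃   Tom█····█··██·    
                         ┃  Kick█··█··█·█··    
                         ┃ HiHat·██········    
                         ┃                     
                         ┃                     
                         ┗━━━━━━━━━━━━━━━━━━━━━
                                               
                                               
                                               
                                               
                                               
                                               
                                               
                                               
                                               


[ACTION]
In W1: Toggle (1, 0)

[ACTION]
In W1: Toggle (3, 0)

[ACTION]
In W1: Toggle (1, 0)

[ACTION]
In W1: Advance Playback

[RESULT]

                         ┠─────────────────────
                         ┃      0▼234567890    
                         ┃  Bass··█·██··███    
                         ┃   Tom█····█··██·    
                         ┃  Kick█··█··█·█··    
                         ┃ HiHat███········    
                         ┃                     
                         ┃                     
                         ┗━━━━━━━━━━━━━━━━━━━━━
                                               
                                               
                                               
                                               
                                               
                                               
                                               
                                               
                                               


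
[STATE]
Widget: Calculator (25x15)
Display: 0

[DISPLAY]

                        0
┌───┬───┬───┬───┐        
│ 7 │ 8 │ 9 │ ÷ │        
├───┼───┼───┼───┤        
│ 4 │ 5 │ 6 │ × │        
├───┼───┼───┼───┤        
│ 1 │ 2 │ 3 │ - │        
├───┼───┼───┼───┤        
│ 0 │ . │ = │ + │        
├───┼───┼───┼───┤        
│ C │ MC│ MR│ M+│        
└───┴───┴───┴───┘        
                         
                         
                         


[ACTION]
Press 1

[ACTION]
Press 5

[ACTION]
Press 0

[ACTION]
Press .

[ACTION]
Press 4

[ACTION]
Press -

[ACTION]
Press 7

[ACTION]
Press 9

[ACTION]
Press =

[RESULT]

                     71.4
┌───┬───┬───┬───┐        
│ 7 │ 8 │ 9 │ ÷ │        
├───┼───┼───┼───┤        
│ 4 │ 5 │ 6 │ × │        
├───┼───┼───┼───┤        
│ 1 │ 2 │ 3 │ - │        
├───┼───┼───┼───┤        
│ 0 │ . │ = │ + │        
├───┼───┼───┼───┤        
│ C │ MC│ MR│ M+│        
└───┴───┴───┴───┘        
                         
                         
                         


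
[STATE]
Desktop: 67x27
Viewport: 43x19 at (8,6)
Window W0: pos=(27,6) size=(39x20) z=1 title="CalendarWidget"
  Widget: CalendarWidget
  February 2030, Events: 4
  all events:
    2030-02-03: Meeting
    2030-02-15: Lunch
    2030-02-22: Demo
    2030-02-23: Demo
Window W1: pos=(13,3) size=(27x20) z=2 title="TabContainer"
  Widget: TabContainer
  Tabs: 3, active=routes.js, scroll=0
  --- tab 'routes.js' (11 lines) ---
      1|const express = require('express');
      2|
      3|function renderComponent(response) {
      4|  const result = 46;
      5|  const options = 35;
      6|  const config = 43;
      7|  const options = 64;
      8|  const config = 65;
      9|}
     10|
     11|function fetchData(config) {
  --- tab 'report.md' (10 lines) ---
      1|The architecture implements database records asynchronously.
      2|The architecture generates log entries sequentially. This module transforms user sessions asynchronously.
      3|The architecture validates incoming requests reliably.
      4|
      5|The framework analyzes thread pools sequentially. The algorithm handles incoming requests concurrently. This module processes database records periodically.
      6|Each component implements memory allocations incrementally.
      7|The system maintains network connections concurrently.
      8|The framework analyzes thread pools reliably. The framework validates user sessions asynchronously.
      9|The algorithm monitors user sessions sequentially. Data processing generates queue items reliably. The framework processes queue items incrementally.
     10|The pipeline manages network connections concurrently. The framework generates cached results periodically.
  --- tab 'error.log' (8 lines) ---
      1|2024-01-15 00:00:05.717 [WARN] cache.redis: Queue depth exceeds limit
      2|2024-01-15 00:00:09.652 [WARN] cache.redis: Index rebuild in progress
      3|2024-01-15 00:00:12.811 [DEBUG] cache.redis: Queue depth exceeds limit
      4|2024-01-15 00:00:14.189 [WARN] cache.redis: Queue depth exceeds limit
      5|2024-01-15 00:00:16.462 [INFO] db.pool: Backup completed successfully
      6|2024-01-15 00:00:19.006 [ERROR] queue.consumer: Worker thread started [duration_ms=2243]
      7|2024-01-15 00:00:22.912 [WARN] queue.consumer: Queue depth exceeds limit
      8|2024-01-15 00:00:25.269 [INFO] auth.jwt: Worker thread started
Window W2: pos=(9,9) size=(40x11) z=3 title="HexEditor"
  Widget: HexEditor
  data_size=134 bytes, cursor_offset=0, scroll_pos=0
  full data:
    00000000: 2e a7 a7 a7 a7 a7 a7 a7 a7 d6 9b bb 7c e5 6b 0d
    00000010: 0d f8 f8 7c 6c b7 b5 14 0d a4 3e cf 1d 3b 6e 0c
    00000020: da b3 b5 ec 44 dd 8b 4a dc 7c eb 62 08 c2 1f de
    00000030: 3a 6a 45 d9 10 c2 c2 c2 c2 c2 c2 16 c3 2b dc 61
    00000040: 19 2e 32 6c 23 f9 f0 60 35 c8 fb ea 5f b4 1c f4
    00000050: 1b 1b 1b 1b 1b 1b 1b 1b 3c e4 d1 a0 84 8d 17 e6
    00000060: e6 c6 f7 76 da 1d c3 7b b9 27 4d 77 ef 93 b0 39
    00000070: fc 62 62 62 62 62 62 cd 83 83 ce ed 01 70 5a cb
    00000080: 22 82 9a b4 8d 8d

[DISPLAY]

     ┃[routes.js]│ report.md │ ┃━━━━━━━━━━━
     ┃─────────────────────────┃get        
     ┃const express = require('┃───────────
 ┏━━━━━━━━━━━━━━━━━━━━━━━━━━━━━━━━━━━━━━┓20
 ┃ HexEditor                            ┃  
 ┠──────────────────────────────────────┨  
 ┃00000000  2E a7 a7 a7 a7 a7 a7 a7  a7 ┃  
 ┃00000010  0d f8 f8 7c 6c b7 b5 14  0d ┃  
 ┃00000020  da b3 b5 ec 44 dd 8b 4a  dc ┃4 
 ┃00000030  3a 6a 45 d9 10 c2 c2 c2  c2 ┃  
 ┃00000040  19 2e 32 6c 23 f9 f0 60  35 ┃  
 ┃00000050  1b 1b 1b 1b 1b 1b 1b 1b  3c ┃  
 ┃00000060  e6 c6 f7 76 da 1d c3 7b  b9 ┃  
 ┗━━━━━━━━━━━━━━━━━━━━━━━━━━━━━━━━━━━━━━┛  
     ┃                         ┃           
     ┃                         ┃           
     ┗━━━━━━━━━━━━━━━━━━━━━━━━━┛           
                   ┃                       
                   ┃                       


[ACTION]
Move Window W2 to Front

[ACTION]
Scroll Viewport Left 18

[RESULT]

             ┃[routes.js]│ report.md │ ┃━━━
             ┃─────────────────────────┃get
             ┃const express = require('┃───
         ┏━━━━━━━━━━━━━━━━━━━━━━━━━━━━━━━━━
         ┃ HexEditor                       
         ┠─────────────────────────────────
         ┃00000000  2E a7 a7 a7 a7 a7 a7 a7
         ┃00000010  0d f8 f8 7c 6c b7 b5 14
         ┃00000020  da b3 b5 ec 44 dd 8b 4a
         ┃00000030  3a 6a 45 d9 10 c2 c2 c2
         ┃00000040  19 2e 32 6c 23 f9 f0 60
         ┃00000050  1b 1b 1b 1b 1b 1b 1b 1b
         ┃00000060  e6 c6 f7 76 da 1d c3 7b
         ┗━━━━━━━━━━━━━━━━━━━━━━━━━━━━━━━━━
             ┃                         ┃   
             ┃                         ┃   
             ┗━━━━━━━━━━━━━━━━━━━━━━━━━┛   
                           ┃               
                           ┃               


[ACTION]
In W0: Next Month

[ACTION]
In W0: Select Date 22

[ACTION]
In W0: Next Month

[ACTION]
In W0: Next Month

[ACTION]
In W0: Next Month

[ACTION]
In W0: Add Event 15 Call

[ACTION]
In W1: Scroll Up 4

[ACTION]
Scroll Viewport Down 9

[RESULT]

             ┃const express = require('┃───
         ┏━━━━━━━━━━━━━━━━━━━━━━━━━━━━━━━━━
         ┃ HexEditor                       
         ┠─────────────────────────────────
         ┃00000000  2E a7 a7 a7 a7 a7 a7 a7
         ┃00000010  0d f8 f8 7c 6c b7 b5 14
         ┃00000020  da b3 b5 ec 44 dd 8b 4a
         ┃00000030  3a 6a 45 d9 10 c2 c2 c2
         ┃00000040  19 2e 32 6c 23 f9 f0 60
         ┃00000050  1b 1b 1b 1b 1b 1b 1b 1b
         ┃00000060  e6 c6 f7 76 da 1d c3 7b
         ┗━━━━━━━━━━━━━━━━━━━━━━━━━━━━━━━━━
             ┃                         ┃   
             ┃                         ┃   
             ┗━━━━━━━━━━━━━━━━━━━━━━━━━┛   
                           ┃               
                           ┃               
                           ┗━━━━━━━━━━━━━━━
                                           


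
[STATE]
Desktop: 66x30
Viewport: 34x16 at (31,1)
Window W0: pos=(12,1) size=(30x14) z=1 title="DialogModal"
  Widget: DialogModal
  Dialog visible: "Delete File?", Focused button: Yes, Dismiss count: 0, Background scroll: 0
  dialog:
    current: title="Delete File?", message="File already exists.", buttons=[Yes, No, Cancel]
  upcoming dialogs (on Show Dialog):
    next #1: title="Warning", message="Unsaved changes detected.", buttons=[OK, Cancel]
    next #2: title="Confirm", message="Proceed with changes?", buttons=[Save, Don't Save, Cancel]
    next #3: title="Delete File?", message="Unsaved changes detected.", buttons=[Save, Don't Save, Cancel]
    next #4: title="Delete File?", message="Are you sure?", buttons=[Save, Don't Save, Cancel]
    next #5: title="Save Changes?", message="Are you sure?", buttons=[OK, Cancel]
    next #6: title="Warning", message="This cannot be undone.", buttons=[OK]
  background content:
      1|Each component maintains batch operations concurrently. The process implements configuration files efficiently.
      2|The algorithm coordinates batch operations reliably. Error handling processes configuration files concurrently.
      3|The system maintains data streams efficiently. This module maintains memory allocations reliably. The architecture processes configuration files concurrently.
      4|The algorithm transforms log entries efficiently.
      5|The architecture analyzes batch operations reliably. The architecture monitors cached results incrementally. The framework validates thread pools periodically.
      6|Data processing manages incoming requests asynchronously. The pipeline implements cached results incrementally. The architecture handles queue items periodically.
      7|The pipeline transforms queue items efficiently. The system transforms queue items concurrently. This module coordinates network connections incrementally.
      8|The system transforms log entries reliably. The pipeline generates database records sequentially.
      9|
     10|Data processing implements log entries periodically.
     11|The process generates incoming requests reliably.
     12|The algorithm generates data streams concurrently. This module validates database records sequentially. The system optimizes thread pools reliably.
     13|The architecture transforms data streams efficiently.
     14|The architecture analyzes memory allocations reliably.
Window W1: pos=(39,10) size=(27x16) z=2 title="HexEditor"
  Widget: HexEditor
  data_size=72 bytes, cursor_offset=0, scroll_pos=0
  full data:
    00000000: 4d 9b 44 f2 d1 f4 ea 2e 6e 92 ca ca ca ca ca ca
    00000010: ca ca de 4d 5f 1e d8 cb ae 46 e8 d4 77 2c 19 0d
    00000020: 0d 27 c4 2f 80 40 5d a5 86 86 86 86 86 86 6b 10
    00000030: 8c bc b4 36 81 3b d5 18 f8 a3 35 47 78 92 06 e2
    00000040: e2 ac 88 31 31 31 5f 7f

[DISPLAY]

━━━━━━━━━━┓                       
          ┃                       
──────────┨                       
ntains bat┃                       
dinates ba┃                       
───────┐st┃                       
e?     │og┃                       
xists. │ba┃                       
ncel   │co┃                       
───────┘┏━━━━━━━━━━━━━━━━━━━━━━━━━
rms log ┃ HexEditor               
        ┠─────────────────────────
plements┃00000000  4D 9b 44 f2 d1 
━━━━━━━━┃00000010  ca ca de 4d 5f 
        ┃00000020  0d 27 c4 2f 80 
        ┃00000030  8c bc b4 36 81 


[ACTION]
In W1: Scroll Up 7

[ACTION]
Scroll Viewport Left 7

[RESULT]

━━━━━━━━━━━━━━━━━┓                
l                ┃                
─────────────────┨                
ent maintains bat┃                
hm coordinates ba┃                
──────────────┐st┃                
ete File?     │og┃                
ready exists. │ba┃                
No   Cancel   │co┃                
──────────────┘┏━━━━━━━━━━━━━━━━━━
transforms log ┃ HexEditor        
               ┠──────────────────
sing implements┃00000000  4D 9b 44
━━━━━━━━━━━━━━━┃00000010  ca ca de
               ┃00000020  0d 27 c4
               ┃00000030  8c bc b4


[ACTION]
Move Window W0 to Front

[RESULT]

━━━━━━━━━━━━━━━━━┓                
l                ┃                
─────────────────┨                
ent maintains bat┃                
hm coordinates ba┃                
──────────────┐st┃                
ete File?     │og┃                
ready exists. │ba┃                
No   Cancel   │co┃                
──────────────┘eu┃━━━━━━━━━━━━━━━━
transforms log en┃exEditor        
                 ┃────────────────
sing implements l┃000000  4D 9b 44
━━━━━━━━━━━━━━━━━┛000010  ca ca de
               ┃00000020  0d 27 c4
               ┃00000030  8c bc b4


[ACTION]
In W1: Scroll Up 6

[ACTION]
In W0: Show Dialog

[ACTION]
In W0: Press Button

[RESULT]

━━━━━━━━━━━━━━━━━┓                
l                ┃                
─────────────────┨                
ent maintains bat┃                
hm coordinates ba┃                
maintains data st┃                
hm transforms log┃                
cture analyzes ba┃                
sing manages inco┃                
e transforms queu┃━━━━━━━━━━━━━━━━
transforms log en┃exEditor        
                 ┃────────────────
sing implements l┃000000  4D 9b 44
━━━━━━━━━━━━━━━━━┛000010  ca ca de
               ┃00000020  0d 27 c4
               ┃00000030  8c bc b4


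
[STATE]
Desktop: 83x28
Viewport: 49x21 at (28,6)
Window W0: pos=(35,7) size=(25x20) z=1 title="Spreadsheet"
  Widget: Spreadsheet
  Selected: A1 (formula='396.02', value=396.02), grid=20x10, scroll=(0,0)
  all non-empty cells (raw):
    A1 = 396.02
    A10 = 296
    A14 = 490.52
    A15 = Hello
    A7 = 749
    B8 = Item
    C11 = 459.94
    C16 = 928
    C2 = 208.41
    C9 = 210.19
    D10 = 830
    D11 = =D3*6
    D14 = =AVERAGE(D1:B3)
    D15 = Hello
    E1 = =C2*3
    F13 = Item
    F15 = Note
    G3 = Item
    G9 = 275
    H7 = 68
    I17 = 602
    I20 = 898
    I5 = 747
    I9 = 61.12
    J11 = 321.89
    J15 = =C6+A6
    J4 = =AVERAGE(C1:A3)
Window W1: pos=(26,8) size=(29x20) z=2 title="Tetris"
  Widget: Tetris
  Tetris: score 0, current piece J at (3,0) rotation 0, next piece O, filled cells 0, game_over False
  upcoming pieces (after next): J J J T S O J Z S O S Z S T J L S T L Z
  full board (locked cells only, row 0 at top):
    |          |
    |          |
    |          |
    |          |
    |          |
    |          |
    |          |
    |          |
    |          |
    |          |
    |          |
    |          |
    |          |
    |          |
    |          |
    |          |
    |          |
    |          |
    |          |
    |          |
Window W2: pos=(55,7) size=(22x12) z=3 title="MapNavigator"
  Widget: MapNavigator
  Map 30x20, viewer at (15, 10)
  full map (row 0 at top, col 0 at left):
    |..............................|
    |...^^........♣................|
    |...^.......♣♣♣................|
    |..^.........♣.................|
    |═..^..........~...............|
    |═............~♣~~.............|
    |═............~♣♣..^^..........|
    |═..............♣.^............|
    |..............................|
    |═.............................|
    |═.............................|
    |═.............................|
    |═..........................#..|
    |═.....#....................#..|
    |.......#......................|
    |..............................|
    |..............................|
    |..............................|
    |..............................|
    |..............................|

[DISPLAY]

                                                 
       ┏━━━━━━━━━━━━━━━━━━━┏━━━━━━━━━━━━━━━━━━━━┓
━━━━━━━━━━━━━━━━━━━━━━━━━━┓┃ MapNavigator       ┃
Tetris                    ┃┠────────────────────┨
──────────────────────────┨┃........~♣♣..^^.....┃
         │Next:           ┃┃..........♣.^.......┃
         │▓▓              ┃┃....................┃
         │▓▓              ┃┃....................┃
         │                ┃┃..........@.........┃
         │                ┃┃....................┃
         │                ┃┃....................┃
         │Score:          ┃┃.#..................┃
         │0               ┃┗━━━━━━━━━━━━━━━━━━━━┛
         │                ┃0   ┃                 
         │                ┃    ┃                 
         │                ┃0  2┃                 
         │                ┃0   ┃                 
         │                ┃0  4┃                 
         │                ┃0   ┃                 
         │                ┃0   ┃                 
         │                ┃━━━━┛                 


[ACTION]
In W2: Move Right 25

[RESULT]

                                                 
       ┏━━━━━━━━━━━━━━━━━━━┏━━━━━━━━━━━━━━━━━━━━┓
━━━━━━━━━━━━━━━━━━━━━━━━━━┓┃ MapNavigator       ┃
Tetris                    ┃┠────────────────────┨
──────────────────────────┨┃^..........         ┃
         │Next:           ┃┃...........         ┃
         │▓▓              ┃┃...........         ┃
         │▓▓              ┃┃...........         ┃
         │                ┃┃..........@         ┃
         │                ┃┃...........         ┃
         │                ┃┃........#..         ┃
         │Score:          ┃┃........#..         ┃
         │0               ┃┗━━━━━━━━━━━━━━━━━━━━┛
         │                ┃0   ┃                 
         │                ┃    ┃                 
         │                ┃0  2┃                 
         │                ┃0   ┃                 
         │                ┃0  4┃                 
         │                ┃0   ┃                 
         │                ┃0   ┃                 
         │                ┃━━━━┛                 


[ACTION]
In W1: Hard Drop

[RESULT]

                                                 
       ┏━━━━━━━━━━━━━━━━━━━┏━━━━━━━━━━━━━━━━━━━━┓
━━━━━━━━━━━━━━━━━━━━━━━━━━┓┃ MapNavigator       ┃
Tetris                    ┃┠────────────────────┨
──────────────────────────┨┃^..........         ┃
         │Next:           ┃┃...........         ┃
         │█               ┃┃...........         ┃
         │███             ┃┃...........         ┃
         │                ┃┃..........@         ┃
         │                ┃┃...........         ┃
         │                ┃┃........#..         ┃
         │Score:          ┃┃........#..         ┃
         │0               ┃┗━━━━━━━━━━━━━━━━━━━━┛
         │                ┃0   ┃                 
         │                ┃    ┃                 
         │                ┃0  2┃                 
         │                ┃0   ┃                 
         │                ┃0  4┃                 
         │                ┃0   ┃                 
  █      │                ┃0   ┃                 
  ███    │                ┃━━━━┛                 


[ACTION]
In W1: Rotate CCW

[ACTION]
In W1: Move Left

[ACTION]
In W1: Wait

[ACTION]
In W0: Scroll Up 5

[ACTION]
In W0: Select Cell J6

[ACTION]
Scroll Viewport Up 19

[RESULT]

                                                 
                                                 
                                                 
                                                 
                                                 
                                                 
                                                 
       ┏━━━━━━━━━━━━━━━━━━━┏━━━━━━━━━━━━━━━━━━━━┓
━━━━━━━━━━━━━━━━━━━━━━━━━━┓┃ MapNavigator       ┃
Tetris                    ┃┠────────────────────┨
──────────────────────────┨┃^..........         ┃
         │Next:           ┃┃...........         ┃
         │█               ┃┃...........         ┃
         │███             ┃┃...........         ┃
         │                ┃┃..........@         ┃
         │                ┃┃...........         ┃
         │                ┃┃........#..         ┃
         │Score:          ┃┃........#..         ┃
         │0               ┃┗━━━━━━━━━━━━━━━━━━━━┛
         │                ┃0   ┃                 
         │                ┃    ┃                 


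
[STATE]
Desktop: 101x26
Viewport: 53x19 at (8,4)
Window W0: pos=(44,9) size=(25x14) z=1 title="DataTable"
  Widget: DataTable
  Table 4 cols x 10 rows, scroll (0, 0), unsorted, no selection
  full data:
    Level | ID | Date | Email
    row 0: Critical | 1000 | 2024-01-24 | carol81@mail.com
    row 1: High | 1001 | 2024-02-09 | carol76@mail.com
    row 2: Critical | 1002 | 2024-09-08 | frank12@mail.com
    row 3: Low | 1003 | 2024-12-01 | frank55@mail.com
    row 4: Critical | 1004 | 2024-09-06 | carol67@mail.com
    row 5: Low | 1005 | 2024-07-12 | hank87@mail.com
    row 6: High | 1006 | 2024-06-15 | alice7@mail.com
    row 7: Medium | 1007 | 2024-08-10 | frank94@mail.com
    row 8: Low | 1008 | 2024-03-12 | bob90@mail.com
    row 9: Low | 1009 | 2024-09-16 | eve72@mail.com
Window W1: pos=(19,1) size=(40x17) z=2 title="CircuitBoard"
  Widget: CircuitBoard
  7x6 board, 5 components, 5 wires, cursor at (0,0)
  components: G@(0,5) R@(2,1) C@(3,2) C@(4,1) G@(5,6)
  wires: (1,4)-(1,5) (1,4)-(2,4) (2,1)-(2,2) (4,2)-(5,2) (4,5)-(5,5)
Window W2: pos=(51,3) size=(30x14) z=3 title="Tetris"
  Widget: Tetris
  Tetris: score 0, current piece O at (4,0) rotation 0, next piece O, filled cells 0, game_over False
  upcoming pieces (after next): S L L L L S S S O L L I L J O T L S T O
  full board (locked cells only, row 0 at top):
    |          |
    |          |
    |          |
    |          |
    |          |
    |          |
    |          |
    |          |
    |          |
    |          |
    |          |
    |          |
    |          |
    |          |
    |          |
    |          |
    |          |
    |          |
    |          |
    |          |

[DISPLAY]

           ┃   0 1 2 3 4 5 6               ┃ Tetris  
           ┃0  [.]                  G      ┠─────────
           ┃                               ┃         
           ┃1                   · ─ ·      ┃         
           ┃                    │          ┃         
           ┃2       R ─ ·       ·          ┃         
           ┃                               ┃         
           ┃3           C                  ┃         
           ┃                               ┃         
           ┃4       C   ·           ·      ┃         
           ┃            │           │      ┃         
           ┃5           ·           ·   G  ┃         
           ┃Cursor: (0,0)                  ┗━━━━━━━━━
           ┗━━━━━━━━━━━━━━━━━━━━━━━━━━━━━━━━━━━━━━┛20
                                    ┃Critical│1004│20
                                    ┃Low     │1005│20
                                    ┃High    │1006│20
                                    ┃Medium  │1007│20
                                    ┗━━━━━━━━━━━━━━━━


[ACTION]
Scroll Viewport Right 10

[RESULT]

 ┃   0 1 2 3 4 5 6               ┃ Tetris            
 ┃0  [.]                  G      ┠───────────────────
 ┃                               ┃          │Next:   
 ┃1                   · ─ ·      ┃          │▓▓      
 ┃                    │          ┃          │▓▓      
 ┃2       R ─ ·       ·          ┃          │        
 ┃                               ┃          │        
 ┃3           C                  ┃          │        
 ┃                               ┃          │Score:  
 ┃4       C   ·           ·      ┃          │0       
 ┃            │           │      ┃          │        
 ┃5           ·           ·   G  ┃          │        
 ┃Cursor: (0,0)                  ┗━━━━━━━━━━━━━━━━━━━
 ┗━━━━━━━━━━━━━━━━━━━━━━━━━━━━━━━━━━━━━━┛2024-12-0┃  
                          ┃Critical│1004│2024-09-0┃  
                          ┃Low     │1005│2024-07-1┃  
                          ┃High    │1006│2024-06-1┃  
                          ┃Medium  │1007│2024-08-1┃  
                          ┗━━━━━━━━━━━━━━━━━━━━━━━┛  


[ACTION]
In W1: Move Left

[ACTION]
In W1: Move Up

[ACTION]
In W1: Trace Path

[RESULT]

 ┃   0 1 2 3 4 5 6               ┃ Tetris            
 ┃0  [.]                  G      ┠───────────────────
 ┃                               ┃          │Next:   
 ┃1                   · ─ ·      ┃          │▓▓      
 ┃                    │          ┃          │▓▓      
 ┃2       R ─ ·       ·          ┃          │        
 ┃                               ┃          │        
 ┃3           C                  ┃          │        
 ┃                               ┃          │Score:  
 ┃4       C   ·           ·      ┃          │0       
 ┃            │           │      ┃          │        
 ┃5           ·           ·   G  ┃          │        
 ┃Cursor: (0,0)  Trace: No connec┗━━━━━━━━━━━━━━━━━━━
 ┗━━━━━━━━━━━━━━━━━━━━━━━━━━━━━━━━━━━━━━┛2024-12-0┃  
                          ┃Critical│1004│2024-09-0┃  
                          ┃Low     │1005│2024-07-1┃  
                          ┃High    │1006│2024-06-1┃  
                          ┃Medium  │1007│2024-08-1┃  
                          ┗━━━━━━━━━━━━━━━━━━━━━━━┛  


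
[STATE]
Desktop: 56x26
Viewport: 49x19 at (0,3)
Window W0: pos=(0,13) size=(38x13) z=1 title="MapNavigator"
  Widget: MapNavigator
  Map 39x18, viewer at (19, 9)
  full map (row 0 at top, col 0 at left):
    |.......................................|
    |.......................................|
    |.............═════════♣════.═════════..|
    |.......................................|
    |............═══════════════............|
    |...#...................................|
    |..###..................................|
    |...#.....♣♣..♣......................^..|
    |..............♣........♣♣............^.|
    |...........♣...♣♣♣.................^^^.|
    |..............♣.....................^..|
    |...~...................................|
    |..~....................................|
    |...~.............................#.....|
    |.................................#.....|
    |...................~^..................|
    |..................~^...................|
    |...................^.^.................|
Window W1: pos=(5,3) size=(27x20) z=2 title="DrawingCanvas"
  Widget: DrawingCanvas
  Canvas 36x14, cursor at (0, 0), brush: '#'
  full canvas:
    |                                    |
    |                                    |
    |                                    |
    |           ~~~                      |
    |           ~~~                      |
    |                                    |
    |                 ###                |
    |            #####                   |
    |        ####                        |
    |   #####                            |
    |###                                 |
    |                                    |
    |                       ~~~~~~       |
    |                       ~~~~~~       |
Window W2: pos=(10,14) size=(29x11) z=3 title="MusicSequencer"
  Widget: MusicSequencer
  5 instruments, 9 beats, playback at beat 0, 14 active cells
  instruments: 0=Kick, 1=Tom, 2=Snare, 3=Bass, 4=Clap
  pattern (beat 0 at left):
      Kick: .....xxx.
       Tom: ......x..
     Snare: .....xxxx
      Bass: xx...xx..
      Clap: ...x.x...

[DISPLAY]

     ┏━━━━━━━━━━━━━━━━━━━━━━━━━┓                 
     ┃ DrawingCanvas           ┃                 
     ┠─────────────────────────┨                 
     ┃+                        ┃                 
     ┃                         ┃                 
     ┃                         ┃                 
     ┃           ~~~           ┃                 
     ┃           ~~~           ┃                 
     ┃                         ┃                 
     ┃                 ###     ┃                 
┏━━━━┃            #####        ┃━━━━━┓           
┃ Map┃    ┏━━━━━━━━━━━━━━━━━━━━━━━━━━━┓          
┠────┃   #┃ MusicSequencer            ┃          
┃..#.┃### ┠───────────────────────────┨          
┃.###┃    ┃      ▼12345678            ┃          
┃..#.┃    ┃  Kick·····███·            ┃          
┃....┃    ┃   Tom······█··            ┃          
┃....┃    ┃ Snare·····████            ┃          
┃....┃    ┃  Bass██···██··            ┃          


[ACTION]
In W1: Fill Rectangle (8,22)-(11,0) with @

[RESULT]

     ┏━━━━━━━━━━━━━━━━━━━━━━━━━┓                 
     ┃ DrawingCanvas           ┃                 
     ┠─────────────────────────┨                 
     ┃+                        ┃                 
     ┃                         ┃                 
     ┃                         ┃                 
     ┃           ~~~           ┃                 
     ┃           ~~~           ┃                 
     ┃                         ┃                 
     ┃                 ###     ┃                 
┏━━━━┃            #####        ┃━━━━━┓           
┃ Map┃@@@@┏━━━━━━━━━━━━━━━━━━━━━━━━━━━┓          
┠────┃@@@@┃ MusicSequencer            ┃          
┃..#.┃@@@@┠───────────────────────────┨          
┃.###┃@@@@┃      ▼12345678            ┃          
┃..#.┃    ┃  Kick·····███·            ┃          
┃....┃    ┃   Tom······█··            ┃          
┃....┃    ┃ Snare·····████            ┃          
┃....┃    ┃  Bass██···██··            ┃          


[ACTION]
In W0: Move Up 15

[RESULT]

     ┏━━━━━━━━━━━━━━━━━━━━━━━━━┓                 
     ┃ DrawingCanvas           ┃                 
     ┠─────────────────────────┨                 
     ┃+                        ┃                 
     ┃                         ┃                 
     ┃                         ┃                 
     ┃           ~~~           ┃                 
     ┃           ~~~           ┃                 
     ┃                         ┃                 
     ┃                 ###     ┃                 
┏━━━━┃            #####        ┃━━━━━┓           
┃ Map┃@@@@┏━━━━━━━━━━━━━━━━━━━━━━━━━━━┓          
┠────┃@@@@┃ MusicSequencer            ┃          
┃    ┃@@@@┠───────────────────────────┨          
┃    ┃@@@@┃      ▼12345678            ┃          
┃    ┃    ┃  Kick·····███·            ┃          
┃    ┃    ┃   Tom······█··            ┃          
┃....┃    ┃ Snare·····████            ┃          
┃....┃    ┃  Bass██···██··            ┃          


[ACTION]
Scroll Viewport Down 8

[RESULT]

     ┃                         ┃                 
     ┃                         ┃                 
     ┃           ~~~           ┃                 
     ┃           ~~~           ┃                 
     ┃                         ┃                 
     ┃                 ###     ┃                 
┏━━━━┃            #####        ┃━━━━━┓           
┃ Map┃@@@@┏━━━━━━━━━━━━━━━━━━━━━━━━━━━┓          
┠────┃@@@@┃ MusicSequencer            ┃          
┃    ┃@@@@┠───────────────────────────┨          
┃    ┃@@@@┃      ▼12345678            ┃          
┃    ┃    ┃  Kick·····███·            ┃          
┃    ┃    ┃   Tom······█··            ┃          
┃....┃    ┃ Snare·····████            ┃          
┃....┃    ┃  Bass██···██··            ┃          
┃....┗━━━━┃  Clap···█·█···            ┃          
┃.........┃                           ┃          
┃.........┗━━━━━━━━━━━━━━━━━━━━━━━━━━━┛          
┗━━━━━━━━━━━━━━━━━━━━━━━━━━━━━━━━━━━━┛           
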